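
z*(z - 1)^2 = z^3 - 2*z^2 + z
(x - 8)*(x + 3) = x^2 - 5*x - 24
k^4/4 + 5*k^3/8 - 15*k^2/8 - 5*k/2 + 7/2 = (k/4 + 1/2)*(k - 2)*(k - 1)*(k + 7/2)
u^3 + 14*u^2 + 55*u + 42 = (u + 1)*(u + 6)*(u + 7)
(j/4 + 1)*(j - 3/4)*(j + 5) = j^3/4 + 33*j^2/16 + 53*j/16 - 15/4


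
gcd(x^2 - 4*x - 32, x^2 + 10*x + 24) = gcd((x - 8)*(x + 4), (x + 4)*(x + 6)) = x + 4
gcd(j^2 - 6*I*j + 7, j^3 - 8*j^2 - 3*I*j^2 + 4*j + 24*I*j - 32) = j + I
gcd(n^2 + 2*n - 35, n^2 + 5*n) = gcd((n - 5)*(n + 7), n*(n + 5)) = 1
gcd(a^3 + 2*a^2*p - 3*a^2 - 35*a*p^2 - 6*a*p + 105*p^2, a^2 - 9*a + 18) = a - 3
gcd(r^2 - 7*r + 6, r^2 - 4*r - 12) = r - 6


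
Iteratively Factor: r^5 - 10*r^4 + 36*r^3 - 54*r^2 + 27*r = (r - 3)*(r^4 - 7*r^3 + 15*r^2 - 9*r) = (r - 3)^2*(r^3 - 4*r^2 + 3*r) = r*(r - 3)^2*(r^2 - 4*r + 3) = r*(r - 3)^2*(r - 1)*(r - 3)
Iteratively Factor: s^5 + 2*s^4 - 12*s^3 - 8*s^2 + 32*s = (s - 2)*(s^4 + 4*s^3 - 4*s^2 - 16*s) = s*(s - 2)*(s^3 + 4*s^2 - 4*s - 16) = s*(s - 2)*(s + 2)*(s^2 + 2*s - 8) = s*(s - 2)*(s + 2)*(s + 4)*(s - 2)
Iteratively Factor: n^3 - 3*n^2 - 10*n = (n - 5)*(n^2 + 2*n) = n*(n - 5)*(n + 2)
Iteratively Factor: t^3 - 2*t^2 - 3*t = (t - 3)*(t^2 + t) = t*(t - 3)*(t + 1)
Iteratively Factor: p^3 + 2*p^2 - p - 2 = (p + 1)*(p^2 + p - 2) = (p + 1)*(p + 2)*(p - 1)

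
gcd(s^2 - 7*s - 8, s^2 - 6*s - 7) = s + 1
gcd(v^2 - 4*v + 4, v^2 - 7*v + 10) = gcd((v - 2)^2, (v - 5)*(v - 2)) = v - 2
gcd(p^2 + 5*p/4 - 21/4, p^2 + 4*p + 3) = p + 3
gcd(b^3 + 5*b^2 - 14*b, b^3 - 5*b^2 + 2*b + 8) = b - 2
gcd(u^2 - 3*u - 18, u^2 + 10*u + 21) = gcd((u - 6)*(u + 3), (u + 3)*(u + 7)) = u + 3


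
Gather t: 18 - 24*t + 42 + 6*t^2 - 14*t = 6*t^2 - 38*t + 60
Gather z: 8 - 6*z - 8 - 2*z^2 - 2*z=-2*z^2 - 8*z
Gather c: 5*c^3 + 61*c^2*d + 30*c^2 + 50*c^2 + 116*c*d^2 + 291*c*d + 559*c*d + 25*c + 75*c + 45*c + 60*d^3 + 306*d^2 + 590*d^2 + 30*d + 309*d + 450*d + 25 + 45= 5*c^3 + c^2*(61*d + 80) + c*(116*d^2 + 850*d + 145) + 60*d^3 + 896*d^2 + 789*d + 70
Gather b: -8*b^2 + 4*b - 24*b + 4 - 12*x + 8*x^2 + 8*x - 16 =-8*b^2 - 20*b + 8*x^2 - 4*x - 12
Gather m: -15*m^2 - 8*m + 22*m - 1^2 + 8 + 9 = -15*m^2 + 14*m + 16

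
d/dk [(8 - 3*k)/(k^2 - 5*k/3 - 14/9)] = 81*(3*k^2 - 16*k + 18)/(81*k^4 - 270*k^3 - 27*k^2 + 420*k + 196)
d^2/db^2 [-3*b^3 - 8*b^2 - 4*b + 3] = -18*b - 16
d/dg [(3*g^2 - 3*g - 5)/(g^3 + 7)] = 3*(-g^4 + 2*g^3 + 5*g^2 + 14*g - 7)/(g^6 + 14*g^3 + 49)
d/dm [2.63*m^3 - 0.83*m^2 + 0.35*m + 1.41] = 7.89*m^2 - 1.66*m + 0.35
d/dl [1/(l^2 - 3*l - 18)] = (3 - 2*l)/(-l^2 + 3*l + 18)^2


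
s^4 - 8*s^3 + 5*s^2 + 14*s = s*(s - 7)*(s - 2)*(s + 1)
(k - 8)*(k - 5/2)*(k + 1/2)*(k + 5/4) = k^4 - 35*k^3/4 + 9*k^2/4 + 455*k/16 + 25/2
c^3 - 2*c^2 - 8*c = c*(c - 4)*(c + 2)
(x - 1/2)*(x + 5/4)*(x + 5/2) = x^3 + 13*x^2/4 + 5*x/4 - 25/16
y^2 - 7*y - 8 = (y - 8)*(y + 1)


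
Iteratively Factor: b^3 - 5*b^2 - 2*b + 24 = (b + 2)*(b^2 - 7*b + 12) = (b - 3)*(b + 2)*(b - 4)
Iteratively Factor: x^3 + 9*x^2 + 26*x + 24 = (x + 3)*(x^2 + 6*x + 8) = (x + 3)*(x + 4)*(x + 2)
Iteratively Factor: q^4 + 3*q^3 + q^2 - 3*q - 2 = (q + 2)*(q^3 + q^2 - q - 1) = (q + 1)*(q + 2)*(q^2 - 1) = (q + 1)^2*(q + 2)*(q - 1)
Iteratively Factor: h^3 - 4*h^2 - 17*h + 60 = (h + 4)*(h^2 - 8*h + 15) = (h - 5)*(h + 4)*(h - 3)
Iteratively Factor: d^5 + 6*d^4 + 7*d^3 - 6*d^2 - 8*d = (d + 2)*(d^4 + 4*d^3 - d^2 - 4*d) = (d + 2)*(d + 4)*(d^3 - d) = (d + 1)*(d + 2)*(d + 4)*(d^2 - d) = d*(d + 1)*(d + 2)*(d + 4)*(d - 1)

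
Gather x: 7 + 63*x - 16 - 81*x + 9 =-18*x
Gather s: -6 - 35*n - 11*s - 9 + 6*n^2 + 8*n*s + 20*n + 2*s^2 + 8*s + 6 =6*n^2 - 15*n + 2*s^2 + s*(8*n - 3) - 9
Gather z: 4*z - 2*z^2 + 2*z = -2*z^2 + 6*z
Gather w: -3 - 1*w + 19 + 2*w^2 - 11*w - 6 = 2*w^2 - 12*w + 10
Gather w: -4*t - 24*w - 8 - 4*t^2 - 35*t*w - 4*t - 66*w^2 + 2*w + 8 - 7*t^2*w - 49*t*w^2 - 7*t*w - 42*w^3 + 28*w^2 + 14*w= -4*t^2 - 8*t - 42*w^3 + w^2*(-49*t - 38) + w*(-7*t^2 - 42*t - 8)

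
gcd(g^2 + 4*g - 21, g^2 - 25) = 1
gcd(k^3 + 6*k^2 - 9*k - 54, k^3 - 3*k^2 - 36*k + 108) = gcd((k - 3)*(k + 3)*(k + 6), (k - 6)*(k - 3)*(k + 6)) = k^2 + 3*k - 18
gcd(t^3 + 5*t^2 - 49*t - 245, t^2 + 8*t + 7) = t + 7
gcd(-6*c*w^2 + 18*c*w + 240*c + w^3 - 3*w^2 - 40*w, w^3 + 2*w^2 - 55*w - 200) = w^2 - 3*w - 40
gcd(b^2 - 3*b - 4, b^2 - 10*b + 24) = b - 4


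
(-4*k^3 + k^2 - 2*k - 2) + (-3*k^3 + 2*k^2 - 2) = -7*k^3 + 3*k^2 - 2*k - 4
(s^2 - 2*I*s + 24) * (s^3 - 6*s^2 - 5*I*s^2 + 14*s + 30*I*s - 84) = s^5 - 6*s^4 - 7*I*s^4 + 28*s^3 + 42*I*s^3 - 168*s^2 - 148*I*s^2 + 336*s + 888*I*s - 2016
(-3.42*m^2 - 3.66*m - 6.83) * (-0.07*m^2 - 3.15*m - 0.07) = 0.2394*m^4 + 11.0292*m^3 + 12.2465*m^2 + 21.7707*m + 0.4781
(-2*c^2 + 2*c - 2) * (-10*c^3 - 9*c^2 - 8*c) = 20*c^5 - 2*c^4 + 18*c^3 + 2*c^2 + 16*c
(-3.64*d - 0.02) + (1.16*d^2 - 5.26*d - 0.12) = 1.16*d^2 - 8.9*d - 0.14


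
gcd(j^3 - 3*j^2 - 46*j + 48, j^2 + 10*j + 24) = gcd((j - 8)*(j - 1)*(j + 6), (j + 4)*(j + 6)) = j + 6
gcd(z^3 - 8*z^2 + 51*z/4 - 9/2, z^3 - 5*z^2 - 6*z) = z - 6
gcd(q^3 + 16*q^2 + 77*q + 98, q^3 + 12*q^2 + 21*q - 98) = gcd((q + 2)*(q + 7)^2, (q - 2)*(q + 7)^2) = q^2 + 14*q + 49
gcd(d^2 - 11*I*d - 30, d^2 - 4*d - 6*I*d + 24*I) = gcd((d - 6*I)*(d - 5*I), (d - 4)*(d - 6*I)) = d - 6*I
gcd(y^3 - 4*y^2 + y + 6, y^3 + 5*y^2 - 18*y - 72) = 1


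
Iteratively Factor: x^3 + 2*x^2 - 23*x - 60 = (x + 3)*(x^2 - x - 20) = (x + 3)*(x + 4)*(x - 5)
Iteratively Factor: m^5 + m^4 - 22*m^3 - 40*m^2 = (m + 4)*(m^4 - 3*m^3 - 10*m^2) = (m - 5)*(m + 4)*(m^3 + 2*m^2) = (m - 5)*(m + 2)*(m + 4)*(m^2) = m*(m - 5)*(m + 2)*(m + 4)*(m)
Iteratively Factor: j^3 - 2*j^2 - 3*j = (j - 3)*(j^2 + j) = (j - 3)*(j + 1)*(j)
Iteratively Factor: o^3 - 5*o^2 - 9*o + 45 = (o + 3)*(o^2 - 8*o + 15) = (o - 3)*(o + 3)*(o - 5)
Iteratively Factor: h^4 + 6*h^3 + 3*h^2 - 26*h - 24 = (h - 2)*(h^3 + 8*h^2 + 19*h + 12) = (h - 2)*(h + 3)*(h^2 + 5*h + 4) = (h - 2)*(h + 1)*(h + 3)*(h + 4)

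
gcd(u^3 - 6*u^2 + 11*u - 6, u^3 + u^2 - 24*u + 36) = u^2 - 5*u + 6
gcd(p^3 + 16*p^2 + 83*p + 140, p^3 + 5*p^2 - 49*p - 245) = p^2 + 12*p + 35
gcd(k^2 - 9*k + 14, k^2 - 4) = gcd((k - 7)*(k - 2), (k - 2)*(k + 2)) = k - 2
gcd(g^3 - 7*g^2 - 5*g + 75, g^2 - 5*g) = g - 5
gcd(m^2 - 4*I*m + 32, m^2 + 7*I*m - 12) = m + 4*I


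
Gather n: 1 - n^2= 1 - n^2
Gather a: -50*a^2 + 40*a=-50*a^2 + 40*a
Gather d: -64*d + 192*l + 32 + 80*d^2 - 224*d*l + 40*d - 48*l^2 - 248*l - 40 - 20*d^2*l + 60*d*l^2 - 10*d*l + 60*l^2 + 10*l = d^2*(80 - 20*l) + d*(60*l^2 - 234*l - 24) + 12*l^2 - 46*l - 8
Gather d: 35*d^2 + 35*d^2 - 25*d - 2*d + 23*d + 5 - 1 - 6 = 70*d^2 - 4*d - 2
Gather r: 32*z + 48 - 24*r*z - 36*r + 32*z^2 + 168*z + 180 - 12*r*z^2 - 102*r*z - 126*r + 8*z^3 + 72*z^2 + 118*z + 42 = r*(-12*z^2 - 126*z - 162) + 8*z^3 + 104*z^2 + 318*z + 270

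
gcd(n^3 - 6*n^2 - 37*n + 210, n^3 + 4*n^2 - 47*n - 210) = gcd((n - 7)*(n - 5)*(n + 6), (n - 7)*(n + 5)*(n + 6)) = n^2 - n - 42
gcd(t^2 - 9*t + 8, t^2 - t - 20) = 1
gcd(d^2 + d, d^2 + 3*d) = d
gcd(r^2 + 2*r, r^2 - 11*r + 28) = 1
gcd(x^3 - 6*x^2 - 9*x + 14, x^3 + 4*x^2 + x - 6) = x^2 + x - 2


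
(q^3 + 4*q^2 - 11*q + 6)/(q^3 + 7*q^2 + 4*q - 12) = (q - 1)/(q + 2)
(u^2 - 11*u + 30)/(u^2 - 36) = (u - 5)/(u + 6)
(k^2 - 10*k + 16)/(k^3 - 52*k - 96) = (k - 2)/(k^2 + 8*k + 12)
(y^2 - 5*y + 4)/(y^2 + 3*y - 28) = (y - 1)/(y + 7)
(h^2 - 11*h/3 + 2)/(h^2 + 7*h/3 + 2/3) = (3*h^2 - 11*h + 6)/(3*h^2 + 7*h + 2)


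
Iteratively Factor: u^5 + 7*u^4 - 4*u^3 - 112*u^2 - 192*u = (u - 4)*(u^4 + 11*u^3 + 40*u^2 + 48*u) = (u - 4)*(u + 4)*(u^3 + 7*u^2 + 12*u) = (u - 4)*(u + 4)^2*(u^2 + 3*u) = (u - 4)*(u + 3)*(u + 4)^2*(u)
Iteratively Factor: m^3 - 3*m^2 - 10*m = (m - 5)*(m^2 + 2*m) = (m - 5)*(m + 2)*(m)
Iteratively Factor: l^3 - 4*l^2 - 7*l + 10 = (l - 5)*(l^2 + l - 2) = (l - 5)*(l - 1)*(l + 2)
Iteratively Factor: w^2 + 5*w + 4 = (w + 4)*(w + 1)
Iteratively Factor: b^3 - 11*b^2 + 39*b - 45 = (b - 3)*(b^2 - 8*b + 15) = (b - 3)^2*(b - 5)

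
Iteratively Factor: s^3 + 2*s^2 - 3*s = (s - 1)*(s^2 + 3*s) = s*(s - 1)*(s + 3)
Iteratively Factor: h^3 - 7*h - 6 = (h + 1)*(h^2 - h - 6) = (h + 1)*(h + 2)*(h - 3)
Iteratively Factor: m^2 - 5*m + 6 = (m - 3)*(m - 2)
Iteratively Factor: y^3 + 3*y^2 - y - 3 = (y + 1)*(y^2 + 2*y - 3) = (y - 1)*(y + 1)*(y + 3)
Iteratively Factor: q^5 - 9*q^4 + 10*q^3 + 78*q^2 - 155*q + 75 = (q - 5)*(q^4 - 4*q^3 - 10*q^2 + 28*q - 15) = (q - 5)*(q - 1)*(q^3 - 3*q^2 - 13*q + 15) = (q - 5)^2*(q - 1)*(q^2 + 2*q - 3) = (q - 5)^2*(q - 1)*(q + 3)*(q - 1)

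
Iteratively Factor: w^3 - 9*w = (w)*(w^2 - 9) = w*(w + 3)*(w - 3)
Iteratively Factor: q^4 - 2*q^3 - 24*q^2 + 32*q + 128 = (q - 4)*(q^3 + 2*q^2 - 16*q - 32) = (q - 4)*(q + 4)*(q^2 - 2*q - 8) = (q - 4)*(q + 2)*(q + 4)*(q - 4)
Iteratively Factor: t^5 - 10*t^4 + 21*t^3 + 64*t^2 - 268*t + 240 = (t - 5)*(t^4 - 5*t^3 - 4*t^2 + 44*t - 48) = (t - 5)*(t - 4)*(t^3 - t^2 - 8*t + 12) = (t - 5)*(t - 4)*(t + 3)*(t^2 - 4*t + 4) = (t - 5)*(t - 4)*(t - 2)*(t + 3)*(t - 2)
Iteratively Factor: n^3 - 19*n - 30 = (n + 2)*(n^2 - 2*n - 15) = (n + 2)*(n + 3)*(n - 5)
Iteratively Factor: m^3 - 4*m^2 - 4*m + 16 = (m + 2)*(m^2 - 6*m + 8) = (m - 4)*(m + 2)*(m - 2)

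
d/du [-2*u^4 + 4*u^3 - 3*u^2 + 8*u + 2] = -8*u^3 + 12*u^2 - 6*u + 8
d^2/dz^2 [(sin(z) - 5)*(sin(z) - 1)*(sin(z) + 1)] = sin(z)/4 + 9*sin(3*z)/4 - 10*cos(2*z)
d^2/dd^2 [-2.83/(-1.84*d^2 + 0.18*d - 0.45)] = (-19.162496*d^2 + 1.874592*d + 2.83*(3.68*d - 0.18)*(7.36*d - 0.36) - 4.68648)/(1.84*d^2 - 0.18*d + 0.45)^3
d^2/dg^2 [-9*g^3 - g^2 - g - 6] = -54*g - 2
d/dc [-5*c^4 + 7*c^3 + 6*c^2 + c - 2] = -20*c^3 + 21*c^2 + 12*c + 1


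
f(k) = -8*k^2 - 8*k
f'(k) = -16*k - 8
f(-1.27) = -2.74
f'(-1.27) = 12.32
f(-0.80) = 1.28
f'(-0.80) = 4.80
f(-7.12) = -348.60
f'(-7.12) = 105.92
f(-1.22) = -2.15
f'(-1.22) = 11.52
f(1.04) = -16.97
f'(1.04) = -24.64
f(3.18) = -106.34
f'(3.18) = -58.88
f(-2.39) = -26.58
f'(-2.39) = 30.24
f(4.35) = -186.18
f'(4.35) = -77.60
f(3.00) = -96.00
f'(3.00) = -56.00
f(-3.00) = -48.00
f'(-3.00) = 40.00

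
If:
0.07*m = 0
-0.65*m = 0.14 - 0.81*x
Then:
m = 0.00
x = 0.17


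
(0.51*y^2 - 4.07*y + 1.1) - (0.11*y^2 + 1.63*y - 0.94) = 0.4*y^2 - 5.7*y + 2.04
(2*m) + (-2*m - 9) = -9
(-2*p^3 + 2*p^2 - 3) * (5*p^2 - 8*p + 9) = -10*p^5 + 26*p^4 - 34*p^3 + 3*p^2 + 24*p - 27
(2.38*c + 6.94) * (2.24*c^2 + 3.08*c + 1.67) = 5.3312*c^3 + 22.876*c^2 + 25.3498*c + 11.5898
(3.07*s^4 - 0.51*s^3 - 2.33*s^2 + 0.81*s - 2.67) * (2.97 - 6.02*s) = -18.4814*s^5 + 12.1881*s^4 + 12.5119*s^3 - 11.7963*s^2 + 18.4791*s - 7.9299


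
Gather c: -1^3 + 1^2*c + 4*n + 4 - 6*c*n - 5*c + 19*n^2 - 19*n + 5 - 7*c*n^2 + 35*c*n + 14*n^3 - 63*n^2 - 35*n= c*(-7*n^2 + 29*n - 4) + 14*n^3 - 44*n^2 - 50*n + 8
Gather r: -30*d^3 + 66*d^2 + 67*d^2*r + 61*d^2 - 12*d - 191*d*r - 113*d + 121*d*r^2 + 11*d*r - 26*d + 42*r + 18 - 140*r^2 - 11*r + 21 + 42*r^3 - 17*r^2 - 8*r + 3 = -30*d^3 + 127*d^2 - 151*d + 42*r^3 + r^2*(121*d - 157) + r*(67*d^2 - 180*d + 23) + 42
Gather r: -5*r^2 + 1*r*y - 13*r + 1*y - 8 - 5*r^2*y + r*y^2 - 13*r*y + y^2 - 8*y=r^2*(-5*y - 5) + r*(y^2 - 12*y - 13) + y^2 - 7*y - 8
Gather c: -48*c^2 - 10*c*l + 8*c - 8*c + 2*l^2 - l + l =-48*c^2 - 10*c*l + 2*l^2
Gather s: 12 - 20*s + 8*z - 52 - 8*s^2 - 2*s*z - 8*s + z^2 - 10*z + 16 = -8*s^2 + s*(-2*z - 28) + z^2 - 2*z - 24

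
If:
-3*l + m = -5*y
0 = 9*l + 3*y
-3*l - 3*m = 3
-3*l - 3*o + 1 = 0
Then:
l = -1/19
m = -18/19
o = 22/57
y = 3/19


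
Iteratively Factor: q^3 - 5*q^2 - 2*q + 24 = (q + 2)*(q^2 - 7*q + 12) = (q - 3)*(q + 2)*(q - 4)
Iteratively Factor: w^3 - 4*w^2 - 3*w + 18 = (w - 3)*(w^2 - w - 6) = (w - 3)*(w + 2)*(w - 3)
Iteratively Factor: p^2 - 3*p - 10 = (p - 5)*(p + 2)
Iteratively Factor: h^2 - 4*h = (h)*(h - 4)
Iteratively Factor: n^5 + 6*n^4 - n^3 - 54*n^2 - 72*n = (n)*(n^4 + 6*n^3 - n^2 - 54*n - 72) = n*(n + 3)*(n^3 + 3*n^2 - 10*n - 24) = n*(n + 2)*(n + 3)*(n^2 + n - 12) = n*(n + 2)*(n + 3)*(n + 4)*(n - 3)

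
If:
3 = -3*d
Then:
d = -1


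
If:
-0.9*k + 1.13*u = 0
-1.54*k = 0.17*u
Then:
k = 0.00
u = 0.00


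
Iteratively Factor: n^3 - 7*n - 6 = (n - 3)*(n^2 + 3*n + 2) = (n - 3)*(n + 2)*(n + 1)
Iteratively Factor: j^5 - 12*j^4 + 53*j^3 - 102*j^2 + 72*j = (j - 2)*(j^4 - 10*j^3 + 33*j^2 - 36*j) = j*(j - 2)*(j^3 - 10*j^2 + 33*j - 36) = j*(j - 3)*(j - 2)*(j^2 - 7*j + 12) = j*(j - 4)*(j - 3)*(j - 2)*(j - 3)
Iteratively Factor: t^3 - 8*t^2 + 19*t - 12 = (t - 4)*(t^2 - 4*t + 3) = (t - 4)*(t - 1)*(t - 3)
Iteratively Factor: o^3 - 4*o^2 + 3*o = (o - 3)*(o^2 - o) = (o - 3)*(o - 1)*(o)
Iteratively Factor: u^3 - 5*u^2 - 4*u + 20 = (u - 5)*(u^2 - 4) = (u - 5)*(u + 2)*(u - 2)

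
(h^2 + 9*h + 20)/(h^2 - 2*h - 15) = (h^2 + 9*h + 20)/(h^2 - 2*h - 15)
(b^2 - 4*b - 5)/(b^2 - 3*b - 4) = (b - 5)/(b - 4)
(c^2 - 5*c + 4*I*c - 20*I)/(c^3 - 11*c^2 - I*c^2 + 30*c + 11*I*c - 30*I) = (c + 4*I)/(c^2 - c*(6 + I) + 6*I)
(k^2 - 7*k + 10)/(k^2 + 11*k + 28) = (k^2 - 7*k + 10)/(k^2 + 11*k + 28)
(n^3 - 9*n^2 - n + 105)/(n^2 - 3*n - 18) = (n^2 - 12*n + 35)/(n - 6)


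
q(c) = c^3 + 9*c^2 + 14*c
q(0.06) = 0.87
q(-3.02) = 12.26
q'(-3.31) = -12.71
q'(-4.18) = -8.82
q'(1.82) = 56.70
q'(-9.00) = 95.00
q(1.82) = 61.32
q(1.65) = 52.09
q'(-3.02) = -13.00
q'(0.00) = 14.00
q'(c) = 3*c^2 + 18*c + 14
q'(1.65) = 51.87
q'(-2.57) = -12.45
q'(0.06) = 15.09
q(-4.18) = 25.70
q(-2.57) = 6.49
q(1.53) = 46.07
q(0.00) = 0.00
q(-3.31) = 16.00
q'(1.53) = 48.56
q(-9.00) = -126.00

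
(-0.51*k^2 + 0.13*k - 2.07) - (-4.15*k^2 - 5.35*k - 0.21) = 3.64*k^2 + 5.48*k - 1.86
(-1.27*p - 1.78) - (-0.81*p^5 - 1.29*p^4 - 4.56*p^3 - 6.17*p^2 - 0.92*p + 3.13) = 0.81*p^5 + 1.29*p^4 + 4.56*p^3 + 6.17*p^2 - 0.35*p - 4.91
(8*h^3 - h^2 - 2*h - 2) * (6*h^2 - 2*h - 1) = 48*h^5 - 22*h^4 - 18*h^3 - 7*h^2 + 6*h + 2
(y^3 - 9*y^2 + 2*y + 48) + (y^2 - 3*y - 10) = y^3 - 8*y^2 - y + 38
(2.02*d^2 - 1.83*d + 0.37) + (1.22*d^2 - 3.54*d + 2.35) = 3.24*d^2 - 5.37*d + 2.72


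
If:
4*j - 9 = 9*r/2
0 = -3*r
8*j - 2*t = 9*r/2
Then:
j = 9/4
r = 0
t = 9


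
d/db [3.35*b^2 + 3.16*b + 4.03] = 6.7*b + 3.16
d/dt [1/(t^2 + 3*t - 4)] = (-2*t - 3)/(t^2 + 3*t - 4)^2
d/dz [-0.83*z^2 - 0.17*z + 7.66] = -1.66*z - 0.17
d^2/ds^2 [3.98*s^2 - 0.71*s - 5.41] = 7.96000000000000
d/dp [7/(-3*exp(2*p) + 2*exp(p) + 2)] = (42*exp(p) - 14)*exp(p)/(-3*exp(2*p) + 2*exp(p) + 2)^2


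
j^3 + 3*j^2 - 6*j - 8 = (j - 2)*(j + 1)*(j + 4)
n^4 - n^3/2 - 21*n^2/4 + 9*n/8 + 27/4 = (n - 2)*(n - 3/2)*(n + 3/2)^2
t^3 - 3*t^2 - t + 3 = (t - 3)*(t - 1)*(t + 1)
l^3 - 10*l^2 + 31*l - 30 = (l - 5)*(l - 3)*(l - 2)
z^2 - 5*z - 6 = (z - 6)*(z + 1)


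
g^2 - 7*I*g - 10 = (g - 5*I)*(g - 2*I)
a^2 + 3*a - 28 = (a - 4)*(a + 7)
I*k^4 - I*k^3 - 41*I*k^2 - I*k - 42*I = (k - 7)*(k + 6)*(k + I)*(I*k + 1)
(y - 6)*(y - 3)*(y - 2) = y^3 - 11*y^2 + 36*y - 36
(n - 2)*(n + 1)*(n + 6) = n^3 + 5*n^2 - 8*n - 12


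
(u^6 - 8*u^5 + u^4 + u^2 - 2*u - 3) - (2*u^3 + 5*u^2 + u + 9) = u^6 - 8*u^5 + u^4 - 2*u^3 - 4*u^2 - 3*u - 12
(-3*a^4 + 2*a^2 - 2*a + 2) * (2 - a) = 3*a^5 - 6*a^4 - 2*a^3 + 6*a^2 - 6*a + 4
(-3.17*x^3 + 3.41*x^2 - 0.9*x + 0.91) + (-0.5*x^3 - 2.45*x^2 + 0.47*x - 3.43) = -3.67*x^3 + 0.96*x^2 - 0.43*x - 2.52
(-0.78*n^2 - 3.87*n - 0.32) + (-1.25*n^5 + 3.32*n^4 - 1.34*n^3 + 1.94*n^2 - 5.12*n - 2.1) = -1.25*n^5 + 3.32*n^4 - 1.34*n^3 + 1.16*n^2 - 8.99*n - 2.42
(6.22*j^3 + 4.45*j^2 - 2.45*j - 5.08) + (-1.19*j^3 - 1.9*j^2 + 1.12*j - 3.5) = 5.03*j^3 + 2.55*j^2 - 1.33*j - 8.58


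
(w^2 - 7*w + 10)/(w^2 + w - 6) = (w - 5)/(w + 3)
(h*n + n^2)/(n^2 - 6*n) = (h + n)/(n - 6)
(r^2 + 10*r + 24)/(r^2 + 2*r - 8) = (r + 6)/(r - 2)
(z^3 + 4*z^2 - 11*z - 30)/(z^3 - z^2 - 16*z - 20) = (z^2 + 2*z - 15)/(z^2 - 3*z - 10)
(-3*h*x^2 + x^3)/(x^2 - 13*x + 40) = x^2*(-3*h + x)/(x^2 - 13*x + 40)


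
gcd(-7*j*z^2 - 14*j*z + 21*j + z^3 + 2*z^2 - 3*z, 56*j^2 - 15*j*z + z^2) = -7*j + z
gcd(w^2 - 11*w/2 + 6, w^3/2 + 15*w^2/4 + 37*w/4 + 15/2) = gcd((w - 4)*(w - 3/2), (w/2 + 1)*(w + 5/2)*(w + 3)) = 1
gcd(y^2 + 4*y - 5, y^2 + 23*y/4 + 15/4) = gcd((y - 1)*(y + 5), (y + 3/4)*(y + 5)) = y + 5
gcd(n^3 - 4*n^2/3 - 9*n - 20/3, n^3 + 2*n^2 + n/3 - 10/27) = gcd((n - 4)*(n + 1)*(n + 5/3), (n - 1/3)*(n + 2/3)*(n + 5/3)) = n + 5/3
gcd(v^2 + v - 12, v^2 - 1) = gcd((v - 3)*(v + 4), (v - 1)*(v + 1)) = 1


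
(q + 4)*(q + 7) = q^2 + 11*q + 28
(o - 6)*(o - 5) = o^2 - 11*o + 30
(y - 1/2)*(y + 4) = y^2 + 7*y/2 - 2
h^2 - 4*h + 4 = (h - 2)^2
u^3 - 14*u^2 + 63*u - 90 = (u - 6)*(u - 5)*(u - 3)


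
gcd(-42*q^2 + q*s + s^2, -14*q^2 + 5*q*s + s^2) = 7*q + s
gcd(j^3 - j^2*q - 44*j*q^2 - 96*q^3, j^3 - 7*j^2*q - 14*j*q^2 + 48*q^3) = -j^2 + 5*j*q + 24*q^2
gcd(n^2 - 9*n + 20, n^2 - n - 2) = 1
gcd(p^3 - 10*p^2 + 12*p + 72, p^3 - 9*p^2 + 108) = p^2 - 12*p + 36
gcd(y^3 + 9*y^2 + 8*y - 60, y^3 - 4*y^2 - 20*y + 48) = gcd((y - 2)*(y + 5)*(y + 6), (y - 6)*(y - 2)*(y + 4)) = y - 2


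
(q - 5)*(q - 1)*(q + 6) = q^3 - 31*q + 30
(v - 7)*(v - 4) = v^2 - 11*v + 28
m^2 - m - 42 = (m - 7)*(m + 6)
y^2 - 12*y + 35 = (y - 7)*(y - 5)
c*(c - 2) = c^2 - 2*c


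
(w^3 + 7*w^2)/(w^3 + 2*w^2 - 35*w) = w/(w - 5)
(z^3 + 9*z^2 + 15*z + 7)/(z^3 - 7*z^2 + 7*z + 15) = (z^2 + 8*z + 7)/(z^2 - 8*z + 15)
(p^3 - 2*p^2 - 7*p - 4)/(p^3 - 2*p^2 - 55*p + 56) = (p^3 - 2*p^2 - 7*p - 4)/(p^3 - 2*p^2 - 55*p + 56)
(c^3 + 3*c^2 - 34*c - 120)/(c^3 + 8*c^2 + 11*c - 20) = (c - 6)/(c - 1)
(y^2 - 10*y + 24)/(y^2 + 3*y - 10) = (y^2 - 10*y + 24)/(y^2 + 3*y - 10)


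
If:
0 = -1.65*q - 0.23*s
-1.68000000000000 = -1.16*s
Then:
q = -0.20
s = 1.45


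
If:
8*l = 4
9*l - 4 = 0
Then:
No Solution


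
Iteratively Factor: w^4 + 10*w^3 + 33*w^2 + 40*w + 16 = (w + 1)*(w^3 + 9*w^2 + 24*w + 16) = (w + 1)*(w + 4)*(w^2 + 5*w + 4) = (w + 1)^2*(w + 4)*(w + 4)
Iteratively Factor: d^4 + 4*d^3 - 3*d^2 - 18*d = (d + 3)*(d^3 + d^2 - 6*d) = d*(d + 3)*(d^2 + d - 6) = d*(d - 2)*(d + 3)*(d + 3)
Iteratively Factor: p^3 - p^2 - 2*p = (p)*(p^2 - p - 2) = p*(p - 2)*(p + 1)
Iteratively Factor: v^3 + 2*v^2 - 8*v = (v - 2)*(v^2 + 4*v) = (v - 2)*(v + 4)*(v)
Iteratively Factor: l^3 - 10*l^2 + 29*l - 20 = (l - 1)*(l^2 - 9*l + 20) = (l - 4)*(l - 1)*(l - 5)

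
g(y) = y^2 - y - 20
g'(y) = 2*y - 1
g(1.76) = -18.66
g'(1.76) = 2.52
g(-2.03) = -13.85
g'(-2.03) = -5.06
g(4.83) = -1.50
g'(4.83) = 8.66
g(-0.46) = -19.33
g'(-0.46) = -1.92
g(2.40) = -16.64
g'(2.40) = 3.80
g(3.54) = -11.01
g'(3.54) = 6.08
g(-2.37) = -12.01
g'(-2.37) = -5.74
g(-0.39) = -19.46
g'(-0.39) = -1.78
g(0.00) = -20.00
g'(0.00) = -1.00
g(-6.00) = 22.00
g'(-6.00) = -13.00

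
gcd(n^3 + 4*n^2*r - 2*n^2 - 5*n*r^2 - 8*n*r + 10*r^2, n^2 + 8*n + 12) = 1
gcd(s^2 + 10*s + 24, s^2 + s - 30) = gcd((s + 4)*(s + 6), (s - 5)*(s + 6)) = s + 6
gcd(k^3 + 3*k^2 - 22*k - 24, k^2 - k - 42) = k + 6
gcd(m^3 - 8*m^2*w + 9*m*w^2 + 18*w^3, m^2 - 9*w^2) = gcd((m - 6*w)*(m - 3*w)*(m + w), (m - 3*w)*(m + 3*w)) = -m + 3*w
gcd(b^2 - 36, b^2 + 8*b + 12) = b + 6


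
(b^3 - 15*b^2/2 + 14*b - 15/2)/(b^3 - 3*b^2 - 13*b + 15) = (b - 3/2)/(b + 3)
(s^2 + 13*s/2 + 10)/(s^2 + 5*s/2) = (s + 4)/s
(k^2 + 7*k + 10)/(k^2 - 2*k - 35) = (k + 2)/(k - 7)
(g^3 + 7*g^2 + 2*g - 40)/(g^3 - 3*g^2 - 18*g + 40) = (g + 5)/(g - 5)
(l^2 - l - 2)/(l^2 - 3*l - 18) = (-l^2 + l + 2)/(-l^2 + 3*l + 18)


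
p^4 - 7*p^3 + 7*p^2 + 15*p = p*(p - 5)*(p - 3)*(p + 1)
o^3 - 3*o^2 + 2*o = o*(o - 2)*(o - 1)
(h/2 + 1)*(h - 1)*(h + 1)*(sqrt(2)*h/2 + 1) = sqrt(2)*h^4/4 + h^3/2 + sqrt(2)*h^3/2 - sqrt(2)*h^2/4 + h^2 - sqrt(2)*h/2 - h/2 - 1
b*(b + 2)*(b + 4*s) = b^3 + 4*b^2*s + 2*b^2 + 8*b*s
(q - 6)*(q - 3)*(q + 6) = q^3 - 3*q^2 - 36*q + 108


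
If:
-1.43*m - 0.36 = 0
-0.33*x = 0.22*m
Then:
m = -0.25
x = 0.17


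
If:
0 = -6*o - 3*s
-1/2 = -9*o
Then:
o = 1/18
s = -1/9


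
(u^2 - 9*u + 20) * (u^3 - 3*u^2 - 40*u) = u^5 - 12*u^4 + 7*u^3 + 300*u^2 - 800*u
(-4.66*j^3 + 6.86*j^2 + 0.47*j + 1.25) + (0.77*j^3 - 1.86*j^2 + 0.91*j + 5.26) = -3.89*j^3 + 5.0*j^2 + 1.38*j + 6.51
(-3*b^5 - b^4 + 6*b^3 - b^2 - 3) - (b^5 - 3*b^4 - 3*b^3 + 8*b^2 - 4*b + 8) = -4*b^5 + 2*b^4 + 9*b^3 - 9*b^2 + 4*b - 11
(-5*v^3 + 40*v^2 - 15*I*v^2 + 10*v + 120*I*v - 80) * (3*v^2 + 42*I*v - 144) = -15*v^5 + 120*v^4 - 255*I*v^4 + 1380*v^3 + 2040*I*v^3 - 11040*v^2 + 2580*I*v^2 - 1440*v - 20640*I*v + 11520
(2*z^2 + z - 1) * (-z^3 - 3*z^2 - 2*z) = -2*z^5 - 7*z^4 - 6*z^3 + z^2 + 2*z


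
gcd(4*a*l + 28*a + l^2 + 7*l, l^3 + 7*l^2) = l + 7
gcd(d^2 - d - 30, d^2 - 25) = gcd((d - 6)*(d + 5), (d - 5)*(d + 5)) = d + 5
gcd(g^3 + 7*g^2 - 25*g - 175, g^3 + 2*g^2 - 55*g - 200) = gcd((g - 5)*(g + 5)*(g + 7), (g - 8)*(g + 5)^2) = g + 5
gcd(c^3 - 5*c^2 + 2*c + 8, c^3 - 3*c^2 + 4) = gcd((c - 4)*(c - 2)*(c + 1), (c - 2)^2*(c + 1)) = c^2 - c - 2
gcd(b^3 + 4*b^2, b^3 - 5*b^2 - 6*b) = b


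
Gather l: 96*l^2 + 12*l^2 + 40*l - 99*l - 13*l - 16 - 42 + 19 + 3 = 108*l^2 - 72*l - 36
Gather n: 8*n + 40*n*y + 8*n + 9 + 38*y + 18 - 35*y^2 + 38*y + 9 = n*(40*y + 16) - 35*y^2 + 76*y + 36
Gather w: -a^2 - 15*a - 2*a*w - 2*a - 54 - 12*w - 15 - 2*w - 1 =-a^2 - 17*a + w*(-2*a - 14) - 70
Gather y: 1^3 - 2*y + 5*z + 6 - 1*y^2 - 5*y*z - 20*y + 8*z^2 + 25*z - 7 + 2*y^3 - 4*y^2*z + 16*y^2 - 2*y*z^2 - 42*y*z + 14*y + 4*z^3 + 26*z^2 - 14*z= 2*y^3 + y^2*(15 - 4*z) + y*(-2*z^2 - 47*z - 8) + 4*z^3 + 34*z^2 + 16*z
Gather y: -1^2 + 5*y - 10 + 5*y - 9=10*y - 20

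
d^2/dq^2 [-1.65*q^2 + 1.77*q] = -3.30000000000000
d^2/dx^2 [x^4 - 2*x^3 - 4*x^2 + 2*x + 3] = 12*x^2 - 12*x - 8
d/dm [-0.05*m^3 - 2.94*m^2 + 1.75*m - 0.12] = -0.15*m^2 - 5.88*m + 1.75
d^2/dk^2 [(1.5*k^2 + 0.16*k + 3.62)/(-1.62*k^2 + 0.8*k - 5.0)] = (3.5527136788005e-15*k^4 - 4.727808*k^3 + 15.898032*k^2 + 35.92512*k - 22.2696)/(4.251528*k^6 - 6.29856*k^5 + 42.4764*k^4 - 39.392*k^3 + 131.1*k^2 - 60.0*k + 125.0)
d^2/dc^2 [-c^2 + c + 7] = -2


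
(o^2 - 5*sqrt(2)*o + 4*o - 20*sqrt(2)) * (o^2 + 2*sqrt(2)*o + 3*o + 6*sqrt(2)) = o^4 - 3*sqrt(2)*o^3 + 7*o^3 - 21*sqrt(2)*o^2 - 8*o^2 - 140*o - 36*sqrt(2)*o - 240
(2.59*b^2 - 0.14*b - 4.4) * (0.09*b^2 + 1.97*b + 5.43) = 0.2331*b^4 + 5.0897*b^3 + 13.3919*b^2 - 9.4282*b - 23.892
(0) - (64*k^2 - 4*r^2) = -64*k^2 + 4*r^2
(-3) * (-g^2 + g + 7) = 3*g^2 - 3*g - 21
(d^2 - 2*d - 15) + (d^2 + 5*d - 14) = 2*d^2 + 3*d - 29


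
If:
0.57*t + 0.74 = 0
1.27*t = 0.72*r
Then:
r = -2.29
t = -1.30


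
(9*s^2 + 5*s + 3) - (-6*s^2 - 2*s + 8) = 15*s^2 + 7*s - 5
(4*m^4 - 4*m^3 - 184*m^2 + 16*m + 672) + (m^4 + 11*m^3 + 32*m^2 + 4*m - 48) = 5*m^4 + 7*m^3 - 152*m^2 + 20*m + 624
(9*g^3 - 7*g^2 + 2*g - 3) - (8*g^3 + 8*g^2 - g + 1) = g^3 - 15*g^2 + 3*g - 4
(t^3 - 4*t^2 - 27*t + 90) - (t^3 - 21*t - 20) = -4*t^2 - 6*t + 110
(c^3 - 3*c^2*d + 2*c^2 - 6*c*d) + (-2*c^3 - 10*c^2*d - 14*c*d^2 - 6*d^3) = -c^3 - 13*c^2*d + 2*c^2 - 14*c*d^2 - 6*c*d - 6*d^3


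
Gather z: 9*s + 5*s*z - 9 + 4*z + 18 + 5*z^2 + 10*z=9*s + 5*z^2 + z*(5*s + 14) + 9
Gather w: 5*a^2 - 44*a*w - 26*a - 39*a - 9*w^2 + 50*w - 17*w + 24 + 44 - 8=5*a^2 - 65*a - 9*w^2 + w*(33 - 44*a) + 60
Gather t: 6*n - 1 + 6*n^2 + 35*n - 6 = 6*n^2 + 41*n - 7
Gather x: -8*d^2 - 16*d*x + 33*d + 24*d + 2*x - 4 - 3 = -8*d^2 + 57*d + x*(2 - 16*d) - 7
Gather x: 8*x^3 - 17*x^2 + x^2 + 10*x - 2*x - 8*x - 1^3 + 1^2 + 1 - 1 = 8*x^3 - 16*x^2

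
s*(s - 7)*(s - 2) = s^3 - 9*s^2 + 14*s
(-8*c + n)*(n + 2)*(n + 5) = -8*c*n^2 - 56*c*n - 80*c + n^3 + 7*n^2 + 10*n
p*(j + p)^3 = j^3*p + 3*j^2*p^2 + 3*j*p^3 + p^4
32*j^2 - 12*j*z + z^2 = (-8*j + z)*(-4*j + z)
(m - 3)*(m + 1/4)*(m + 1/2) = m^3 - 9*m^2/4 - 17*m/8 - 3/8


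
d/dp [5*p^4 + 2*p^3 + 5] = p^2*(20*p + 6)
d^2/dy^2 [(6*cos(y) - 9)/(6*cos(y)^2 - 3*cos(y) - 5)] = 3*(162*(1 - cos(2*y))^2*cos(y) - 99*(1 - cos(2*y))^2 - 683*cos(y)/2 - 561*cos(2*y)/2 + 477*cos(3*y)/2 - 36*cos(5*y) + 819/2)/(3*cos(y) - 3*cos(2*y) + 2)^3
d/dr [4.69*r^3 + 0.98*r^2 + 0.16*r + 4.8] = 14.07*r^2 + 1.96*r + 0.16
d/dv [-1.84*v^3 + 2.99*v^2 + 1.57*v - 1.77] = -5.52*v^2 + 5.98*v + 1.57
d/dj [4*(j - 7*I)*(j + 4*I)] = 8*j - 12*I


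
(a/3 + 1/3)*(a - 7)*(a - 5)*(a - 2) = a^4/3 - 13*a^3/3 + 15*a^2 - 11*a/3 - 70/3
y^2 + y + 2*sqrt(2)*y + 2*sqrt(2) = (y + 1)*(y + 2*sqrt(2))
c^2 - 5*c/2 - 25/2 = (c - 5)*(c + 5/2)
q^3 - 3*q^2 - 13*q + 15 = (q - 5)*(q - 1)*(q + 3)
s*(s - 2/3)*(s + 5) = s^3 + 13*s^2/3 - 10*s/3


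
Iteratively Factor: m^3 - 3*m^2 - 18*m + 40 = (m - 2)*(m^2 - m - 20) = (m - 5)*(m - 2)*(m + 4)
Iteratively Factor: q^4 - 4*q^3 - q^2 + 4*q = (q - 4)*(q^3 - q) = q*(q - 4)*(q^2 - 1) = q*(q - 4)*(q + 1)*(q - 1)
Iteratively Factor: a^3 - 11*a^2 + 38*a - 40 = (a - 4)*(a^2 - 7*a + 10) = (a - 4)*(a - 2)*(a - 5)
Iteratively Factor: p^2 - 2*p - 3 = (p - 3)*(p + 1)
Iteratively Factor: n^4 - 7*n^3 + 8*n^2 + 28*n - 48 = (n - 4)*(n^3 - 3*n^2 - 4*n + 12) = (n - 4)*(n - 2)*(n^2 - n - 6) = (n - 4)*(n - 2)*(n + 2)*(n - 3)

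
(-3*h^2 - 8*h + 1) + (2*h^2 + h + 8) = -h^2 - 7*h + 9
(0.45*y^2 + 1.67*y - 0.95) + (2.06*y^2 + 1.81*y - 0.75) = 2.51*y^2 + 3.48*y - 1.7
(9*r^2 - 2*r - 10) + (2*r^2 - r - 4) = 11*r^2 - 3*r - 14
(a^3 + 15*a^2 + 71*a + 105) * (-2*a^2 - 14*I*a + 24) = -2*a^5 - 30*a^4 - 14*I*a^4 - 118*a^3 - 210*I*a^3 + 150*a^2 - 994*I*a^2 + 1704*a - 1470*I*a + 2520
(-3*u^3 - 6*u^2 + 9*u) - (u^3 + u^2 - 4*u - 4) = -4*u^3 - 7*u^2 + 13*u + 4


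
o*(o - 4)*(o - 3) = o^3 - 7*o^2 + 12*o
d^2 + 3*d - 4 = (d - 1)*(d + 4)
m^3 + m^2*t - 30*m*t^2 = m*(m - 5*t)*(m + 6*t)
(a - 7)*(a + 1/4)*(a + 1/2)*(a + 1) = a^4 - 21*a^3/4 - 91*a^2/8 - 6*a - 7/8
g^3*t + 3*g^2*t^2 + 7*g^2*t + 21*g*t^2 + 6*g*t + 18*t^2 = (g + 6)*(g + 3*t)*(g*t + t)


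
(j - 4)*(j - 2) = j^2 - 6*j + 8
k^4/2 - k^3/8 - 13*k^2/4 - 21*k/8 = k*(k/2 + 1/2)*(k - 3)*(k + 7/4)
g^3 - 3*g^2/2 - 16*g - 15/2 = (g - 5)*(g + 1/2)*(g + 3)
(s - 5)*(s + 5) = s^2 - 25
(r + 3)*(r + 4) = r^2 + 7*r + 12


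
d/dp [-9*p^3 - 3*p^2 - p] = -27*p^2 - 6*p - 1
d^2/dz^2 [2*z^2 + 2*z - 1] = 4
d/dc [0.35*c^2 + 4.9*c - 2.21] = 0.7*c + 4.9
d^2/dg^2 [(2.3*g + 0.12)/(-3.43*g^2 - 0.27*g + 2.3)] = (-(2.3*g + 0.12)*(6.86*g + 0.27)*(13.72*g + 0.54) + (47.334*g + 2.0652)*(3.43*g^2 + 0.27*g - 2.3))/(3.43*g^2 + 0.27*g - 2.3)^3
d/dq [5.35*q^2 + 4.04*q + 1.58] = 10.7*q + 4.04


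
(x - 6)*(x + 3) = x^2 - 3*x - 18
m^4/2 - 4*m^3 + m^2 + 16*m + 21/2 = (m/2 + 1/2)*(m - 7)*(m - 3)*(m + 1)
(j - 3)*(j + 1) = j^2 - 2*j - 3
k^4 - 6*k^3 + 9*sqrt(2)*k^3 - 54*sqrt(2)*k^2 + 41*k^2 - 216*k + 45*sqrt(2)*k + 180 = (k - 5)*(k - 1)*(k + 3*sqrt(2))*(k + 6*sqrt(2))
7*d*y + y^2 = y*(7*d + y)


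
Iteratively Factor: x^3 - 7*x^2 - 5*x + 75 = (x - 5)*(x^2 - 2*x - 15) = (x - 5)*(x + 3)*(x - 5)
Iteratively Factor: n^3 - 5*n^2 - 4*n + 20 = (n - 2)*(n^2 - 3*n - 10) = (n - 5)*(n - 2)*(n + 2)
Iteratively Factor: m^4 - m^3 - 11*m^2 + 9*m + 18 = (m + 3)*(m^3 - 4*m^2 + m + 6) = (m - 2)*(m + 3)*(m^2 - 2*m - 3) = (m - 3)*(m - 2)*(m + 3)*(m + 1)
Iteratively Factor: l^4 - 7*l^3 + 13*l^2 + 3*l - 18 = (l - 3)*(l^3 - 4*l^2 + l + 6) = (l - 3)^2*(l^2 - l - 2) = (l - 3)^2*(l + 1)*(l - 2)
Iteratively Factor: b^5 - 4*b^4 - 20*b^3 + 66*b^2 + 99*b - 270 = (b - 5)*(b^4 + b^3 - 15*b^2 - 9*b + 54) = (b - 5)*(b + 3)*(b^3 - 2*b^2 - 9*b + 18) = (b - 5)*(b + 3)^2*(b^2 - 5*b + 6) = (b - 5)*(b - 3)*(b + 3)^2*(b - 2)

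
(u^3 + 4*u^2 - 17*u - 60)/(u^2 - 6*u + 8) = (u^2 + 8*u + 15)/(u - 2)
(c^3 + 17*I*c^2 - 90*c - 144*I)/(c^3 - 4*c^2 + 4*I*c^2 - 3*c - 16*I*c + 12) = (c^2 + 14*I*c - 48)/(c^2 + c*(-4 + I) - 4*I)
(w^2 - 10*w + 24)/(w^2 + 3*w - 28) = (w - 6)/(w + 7)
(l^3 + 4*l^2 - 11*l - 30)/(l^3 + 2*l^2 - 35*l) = (l^3 + 4*l^2 - 11*l - 30)/(l*(l^2 + 2*l - 35))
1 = 1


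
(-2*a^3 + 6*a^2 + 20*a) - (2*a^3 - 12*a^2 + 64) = -4*a^3 + 18*a^2 + 20*a - 64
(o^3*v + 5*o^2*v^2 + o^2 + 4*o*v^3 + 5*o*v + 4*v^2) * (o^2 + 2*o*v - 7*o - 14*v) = o^5*v + 7*o^4*v^2 - 7*o^4*v + o^4 + 14*o^3*v^3 - 49*o^3*v^2 + 7*o^3*v - 7*o^3 + 8*o^2*v^4 - 98*o^2*v^3 + 14*o^2*v^2 - 49*o^2*v - 56*o*v^4 + 8*o*v^3 - 98*o*v^2 - 56*v^3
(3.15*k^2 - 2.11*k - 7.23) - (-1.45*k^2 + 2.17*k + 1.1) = 4.6*k^2 - 4.28*k - 8.33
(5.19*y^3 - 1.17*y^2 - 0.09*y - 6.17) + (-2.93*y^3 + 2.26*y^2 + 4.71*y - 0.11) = 2.26*y^3 + 1.09*y^2 + 4.62*y - 6.28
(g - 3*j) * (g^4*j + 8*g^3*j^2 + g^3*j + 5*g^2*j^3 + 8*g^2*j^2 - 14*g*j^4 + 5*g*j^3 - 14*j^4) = g^5*j + 5*g^4*j^2 + g^4*j - 19*g^3*j^3 + 5*g^3*j^2 - 29*g^2*j^4 - 19*g^2*j^3 + 42*g*j^5 - 29*g*j^4 + 42*j^5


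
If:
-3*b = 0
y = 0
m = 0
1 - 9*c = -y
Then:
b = 0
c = 1/9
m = 0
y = 0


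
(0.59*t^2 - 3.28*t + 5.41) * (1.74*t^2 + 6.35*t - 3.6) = 1.0266*t^4 - 1.9607*t^3 - 13.5386*t^2 + 46.1615*t - 19.476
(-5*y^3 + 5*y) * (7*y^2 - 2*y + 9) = -35*y^5 + 10*y^4 - 10*y^3 - 10*y^2 + 45*y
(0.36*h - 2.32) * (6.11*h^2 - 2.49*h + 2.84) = 2.1996*h^3 - 15.0716*h^2 + 6.7992*h - 6.5888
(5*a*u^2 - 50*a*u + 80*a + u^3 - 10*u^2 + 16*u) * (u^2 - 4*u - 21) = 5*a*u^4 - 70*a*u^3 + 175*a*u^2 + 730*a*u - 1680*a + u^5 - 14*u^4 + 35*u^3 + 146*u^2 - 336*u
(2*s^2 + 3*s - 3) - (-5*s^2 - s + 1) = 7*s^2 + 4*s - 4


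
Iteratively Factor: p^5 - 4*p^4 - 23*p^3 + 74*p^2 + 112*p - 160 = (p + 4)*(p^4 - 8*p^3 + 9*p^2 + 38*p - 40) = (p - 4)*(p + 4)*(p^3 - 4*p^2 - 7*p + 10) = (p - 4)*(p + 2)*(p + 4)*(p^2 - 6*p + 5) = (p - 4)*(p - 1)*(p + 2)*(p + 4)*(p - 5)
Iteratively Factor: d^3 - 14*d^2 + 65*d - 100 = (d - 5)*(d^2 - 9*d + 20) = (d - 5)^2*(d - 4)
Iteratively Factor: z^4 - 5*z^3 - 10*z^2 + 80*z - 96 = (z - 3)*(z^3 - 2*z^2 - 16*z + 32) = (z - 3)*(z - 2)*(z^2 - 16) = (z - 4)*(z - 3)*(z - 2)*(z + 4)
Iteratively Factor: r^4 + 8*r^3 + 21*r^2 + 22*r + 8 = (r + 1)*(r^3 + 7*r^2 + 14*r + 8) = (r + 1)*(r + 4)*(r^2 + 3*r + 2) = (r + 1)^2*(r + 4)*(r + 2)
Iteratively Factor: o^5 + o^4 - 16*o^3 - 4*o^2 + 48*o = (o - 3)*(o^4 + 4*o^3 - 4*o^2 - 16*o) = (o - 3)*(o - 2)*(o^3 + 6*o^2 + 8*o) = (o - 3)*(o - 2)*(o + 4)*(o^2 + 2*o) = (o - 3)*(o - 2)*(o + 2)*(o + 4)*(o)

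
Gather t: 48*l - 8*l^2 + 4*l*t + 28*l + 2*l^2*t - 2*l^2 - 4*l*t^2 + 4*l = -10*l^2 - 4*l*t^2 + 80*l + t*(2*l^2 + 4*l)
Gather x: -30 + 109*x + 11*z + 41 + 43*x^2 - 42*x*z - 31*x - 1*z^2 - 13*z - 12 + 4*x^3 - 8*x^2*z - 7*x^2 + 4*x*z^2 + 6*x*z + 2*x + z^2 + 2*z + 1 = 4*x^3 + x^2*(36 - 8*z) + x*(4*z^2 - 36*z + 80)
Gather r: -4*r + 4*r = 0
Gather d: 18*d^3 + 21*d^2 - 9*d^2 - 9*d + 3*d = 18*d^3 + 12*d^2 - 6*d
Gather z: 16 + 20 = 36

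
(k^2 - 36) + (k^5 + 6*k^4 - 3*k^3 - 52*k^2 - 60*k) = k^5 + 6*k^4 - 3*k^3 - 51*k^2 - 60*k - 36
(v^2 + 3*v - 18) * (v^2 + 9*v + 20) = v^4 + 12*v^3 + 29*v^2 - 102*v - 360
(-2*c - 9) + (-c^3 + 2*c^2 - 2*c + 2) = -c^3 + 2*c^2 - 4*c - 7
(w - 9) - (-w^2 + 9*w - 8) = w^2 - 8*w - 1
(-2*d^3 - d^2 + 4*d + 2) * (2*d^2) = -4*d^5 - 2*d^4 + 8*d^3 + 4*d^2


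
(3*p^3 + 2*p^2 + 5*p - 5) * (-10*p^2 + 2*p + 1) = -30*p^5 - 14*p^4 - 43*p^3 + 62*p^2 - 5*p - 5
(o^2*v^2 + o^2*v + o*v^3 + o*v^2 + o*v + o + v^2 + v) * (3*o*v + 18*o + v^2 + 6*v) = 3*o^3*v^3 + 21*o^3*v^2 + 18*o^3*v + 4*o^2*v^4 + 28*o^2*v^3 + 27*o^2*v^2 + 21*o^2*v + 18*o^2 + o*v^5 + 7*o*v^4 + 10*o*v^3 + 28*o*v^2 + 24*o*v + v^4 + 7*v^3 + 6*v^2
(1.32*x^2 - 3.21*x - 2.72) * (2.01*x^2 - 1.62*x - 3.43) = 2.6532*x^4 - 8.5905*x^3 - 4.7946*x^2 + 15.4167*x + 9.3296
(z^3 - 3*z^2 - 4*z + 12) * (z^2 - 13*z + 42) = z^5 - 16*z^4 + 77*z^3 - 62*z^2 - 324*z + 504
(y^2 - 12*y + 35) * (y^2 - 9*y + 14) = y^4 - 21*y^3 + 157*y^2 - 483*y + 490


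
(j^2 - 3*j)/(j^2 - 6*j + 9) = j/(j - 3)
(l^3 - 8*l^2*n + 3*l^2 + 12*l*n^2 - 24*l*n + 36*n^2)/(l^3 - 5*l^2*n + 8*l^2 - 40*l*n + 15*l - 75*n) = (l^2 - 8*l*n + 12*n^2)/(l^2 - 5*l*n + 5*l - 25*n)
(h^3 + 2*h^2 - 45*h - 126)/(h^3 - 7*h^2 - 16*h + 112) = (h^2 + 9*h + 18)/(h^2 - 16)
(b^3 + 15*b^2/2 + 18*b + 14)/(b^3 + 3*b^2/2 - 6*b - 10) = (2*b + 7)/(2*b - 5)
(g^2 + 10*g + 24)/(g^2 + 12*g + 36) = (g + 4)/(g + 6)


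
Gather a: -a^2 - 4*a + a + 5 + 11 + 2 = -a^2 - 3*a + 18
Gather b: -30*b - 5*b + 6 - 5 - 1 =-35*b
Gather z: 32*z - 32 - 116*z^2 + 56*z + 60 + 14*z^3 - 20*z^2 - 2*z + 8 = 14*z^3 - 136*z^2 + 86*z + 36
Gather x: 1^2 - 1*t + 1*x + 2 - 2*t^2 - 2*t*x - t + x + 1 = -2*t^2 - 2*t + x*(2 - 2*t) + 4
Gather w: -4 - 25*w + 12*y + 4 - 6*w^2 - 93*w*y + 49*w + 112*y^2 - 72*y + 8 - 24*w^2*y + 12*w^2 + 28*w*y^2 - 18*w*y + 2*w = w^2*(6 - 24*y) + w*(28*y^2 - 111*y + 26) + 112*y^2 - 60*y + 8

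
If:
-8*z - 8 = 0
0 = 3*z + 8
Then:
No Solution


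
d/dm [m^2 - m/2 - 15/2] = 2*m - 1/2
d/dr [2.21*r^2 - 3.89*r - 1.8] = 4.42*r - 3.89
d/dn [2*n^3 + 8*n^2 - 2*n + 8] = 6*n^2 + 16*n - 2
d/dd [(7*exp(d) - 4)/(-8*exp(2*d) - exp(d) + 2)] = ((7*exp(d) - 4)*(16*exp(d) + 1) - 56*exp(2*d) - 7*exp(d) + 14)*exp(d)/(8*exp(2*d) + exp(d) - 2)^2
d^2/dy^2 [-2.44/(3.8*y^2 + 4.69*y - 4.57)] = (70.4672*y^2 + 86.97136*y - 2.44*(7.6*y + 4.69)*(15.2*y + 9.38) - 84.74608)/(3.8*y^2 + 4.69*y - 4.57)^3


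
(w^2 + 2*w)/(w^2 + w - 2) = w/(w - 1)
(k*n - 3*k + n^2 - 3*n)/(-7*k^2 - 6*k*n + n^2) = (3 - n)/(7*k - n)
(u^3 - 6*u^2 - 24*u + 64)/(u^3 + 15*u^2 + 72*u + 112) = (u^2 - 10*u + 16)/(u^2 + 11*u + 28)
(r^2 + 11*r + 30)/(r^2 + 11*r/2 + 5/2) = 2*(r + 6)/(2*r + 1)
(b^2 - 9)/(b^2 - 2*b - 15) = (b - 3)/(b - 5)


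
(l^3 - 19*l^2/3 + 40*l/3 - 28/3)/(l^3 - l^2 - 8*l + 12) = (l - 7/3)/(l + 3)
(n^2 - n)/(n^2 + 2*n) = (n - 1)/(n + 2)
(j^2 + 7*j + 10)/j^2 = 1 + 7/j + 10/j^2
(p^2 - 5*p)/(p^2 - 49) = p*(p - 5)/(p^2 - 49)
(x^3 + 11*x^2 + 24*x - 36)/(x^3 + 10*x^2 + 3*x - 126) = (x^2 + 5*x - 6)/(x^2 + 4*x - 21)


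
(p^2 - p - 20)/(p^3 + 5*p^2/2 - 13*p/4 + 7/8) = 8*(p^2 - p - 20)/(8*p^3 + 20*p^2 - 26*p + 7)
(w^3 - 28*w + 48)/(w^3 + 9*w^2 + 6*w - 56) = (w^2 + 2*w - 24)/(w^2 + 11*w + 28)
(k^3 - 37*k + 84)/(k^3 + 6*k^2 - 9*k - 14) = (k^2 - 7*k + 12)/(k^2 - k - 2)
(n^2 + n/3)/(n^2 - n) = (n + 1/3)/(n - 1)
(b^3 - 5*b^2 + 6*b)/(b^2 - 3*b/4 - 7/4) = 4*b*(-b^2 + 5*b - 6)/(-4*b^2 + 3*b + 7)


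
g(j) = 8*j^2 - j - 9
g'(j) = 16*j - 1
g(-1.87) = 20.85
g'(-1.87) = -30.92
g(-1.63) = 13.89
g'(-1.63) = -27.08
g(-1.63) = 13.89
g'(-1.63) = -27.08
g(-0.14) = -8.70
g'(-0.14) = -3.24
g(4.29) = 133.94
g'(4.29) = 67.64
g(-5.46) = 234.95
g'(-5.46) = -88.36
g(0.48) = -7.64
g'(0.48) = 6.68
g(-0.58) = -5.73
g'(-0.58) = -10.28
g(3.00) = 60.00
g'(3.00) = 47.00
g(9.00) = 630.00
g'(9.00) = 143.00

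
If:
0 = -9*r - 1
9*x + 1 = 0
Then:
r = -1/9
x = -1/9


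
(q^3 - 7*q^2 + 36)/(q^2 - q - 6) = q - 6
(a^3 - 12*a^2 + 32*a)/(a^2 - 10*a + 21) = a*(a^2 - 12*a + 32)/(a^2 - 10*a + 21)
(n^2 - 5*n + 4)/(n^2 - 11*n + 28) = (n - 1)/(n - 7)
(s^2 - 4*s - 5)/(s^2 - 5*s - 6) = (s - 5)/(s - 6)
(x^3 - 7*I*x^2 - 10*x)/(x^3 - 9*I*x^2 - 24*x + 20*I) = x/(x - 2*I)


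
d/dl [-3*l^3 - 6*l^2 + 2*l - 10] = -9*l^2 - 12*l + 2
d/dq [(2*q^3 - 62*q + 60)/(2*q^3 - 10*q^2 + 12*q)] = (-5*q^4 + 74*q^3 - 245*q^2 + 300*q - 180)/(q^2*(q^4 - 10*q^3 + 37*q^2 - 60*q + 36))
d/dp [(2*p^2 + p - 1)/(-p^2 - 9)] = (p^2 - 38*p - 9)/(p^4 + 18*p^2 + 81)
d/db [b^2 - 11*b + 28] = 2*b - 11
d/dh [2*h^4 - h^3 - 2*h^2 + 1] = h*(8*h^2 - 3*h - 4)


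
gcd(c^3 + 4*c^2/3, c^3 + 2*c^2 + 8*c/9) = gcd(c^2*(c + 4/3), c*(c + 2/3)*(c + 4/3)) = c^2 + 4*c/3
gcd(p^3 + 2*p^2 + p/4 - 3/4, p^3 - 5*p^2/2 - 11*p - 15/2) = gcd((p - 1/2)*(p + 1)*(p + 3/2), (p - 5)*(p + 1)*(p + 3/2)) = p^2 + 5*p/2 + 3/2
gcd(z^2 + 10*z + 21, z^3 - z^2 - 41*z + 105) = z + 7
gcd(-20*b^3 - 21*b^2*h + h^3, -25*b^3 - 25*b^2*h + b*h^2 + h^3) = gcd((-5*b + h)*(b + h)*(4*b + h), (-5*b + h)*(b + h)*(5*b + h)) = 5*b^2 + 4*b*h - h^2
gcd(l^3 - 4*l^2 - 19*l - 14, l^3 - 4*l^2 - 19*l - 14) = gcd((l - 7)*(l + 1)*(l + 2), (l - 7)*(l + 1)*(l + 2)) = l^3 - 4*l^2 - 19*l - 14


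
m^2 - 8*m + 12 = (m - 6)*(m - 2)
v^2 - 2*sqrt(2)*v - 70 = (v - 7*sqrt(2))*(v + 5*sqrt(2))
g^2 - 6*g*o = g*(g - 6*o)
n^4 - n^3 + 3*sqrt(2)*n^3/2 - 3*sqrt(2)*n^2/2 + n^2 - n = n*(n - 1)*(n + sqrt(2)/2)*(n + sqrt(2))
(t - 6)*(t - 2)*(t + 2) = t^3 - 6*t^2 - 4*t + 24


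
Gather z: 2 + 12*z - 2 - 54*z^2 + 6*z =-54*z^2 + 18*z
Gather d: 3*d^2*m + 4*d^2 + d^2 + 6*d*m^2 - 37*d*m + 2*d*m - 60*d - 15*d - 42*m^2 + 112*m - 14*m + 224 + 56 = d^2*(3*m + 5) + d*(6*m^2 - 35*m - 75) - 42*m^2 + 98*m + 280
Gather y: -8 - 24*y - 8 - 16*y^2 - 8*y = -16*y^2 - 32*y - 16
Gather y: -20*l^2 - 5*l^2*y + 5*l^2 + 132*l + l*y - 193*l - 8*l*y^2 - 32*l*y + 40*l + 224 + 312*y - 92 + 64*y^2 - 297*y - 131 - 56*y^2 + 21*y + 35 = -15*l^2 - 21*l + y^2*(8 - 8*l) + y*(-5*l^2 - 31*l + 36) + 36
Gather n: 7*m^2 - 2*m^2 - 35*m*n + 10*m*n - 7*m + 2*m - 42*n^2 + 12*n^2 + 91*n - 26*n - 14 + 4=5*m^2 - 5*m - 30*n^2 + n*(65 - 25*m) - 10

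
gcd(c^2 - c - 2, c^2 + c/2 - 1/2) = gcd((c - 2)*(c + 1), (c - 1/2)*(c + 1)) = c + 1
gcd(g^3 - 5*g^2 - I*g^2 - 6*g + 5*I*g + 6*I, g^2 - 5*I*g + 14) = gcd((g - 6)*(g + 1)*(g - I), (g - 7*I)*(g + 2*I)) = 1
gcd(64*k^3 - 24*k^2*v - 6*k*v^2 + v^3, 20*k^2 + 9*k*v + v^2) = 4*k + v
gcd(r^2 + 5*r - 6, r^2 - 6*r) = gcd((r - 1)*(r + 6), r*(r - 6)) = 1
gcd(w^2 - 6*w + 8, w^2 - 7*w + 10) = w - 2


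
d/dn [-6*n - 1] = -6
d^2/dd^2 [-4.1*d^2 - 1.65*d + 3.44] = -8.20000000000000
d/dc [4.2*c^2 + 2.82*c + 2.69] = 8.4*c + 2.82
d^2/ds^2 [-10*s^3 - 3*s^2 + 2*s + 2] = -60*s - 6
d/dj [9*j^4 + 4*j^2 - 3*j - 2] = 36*j^3 + 8*j - 3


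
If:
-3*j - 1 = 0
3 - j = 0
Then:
No Solution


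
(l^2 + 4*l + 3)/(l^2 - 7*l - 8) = (l + 3)/(l - 8)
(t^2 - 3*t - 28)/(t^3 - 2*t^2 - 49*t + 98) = (t + 4)/(t^2 + 5*t - 14)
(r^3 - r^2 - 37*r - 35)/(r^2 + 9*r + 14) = (r^3 - r^2 - 37*r - 35)/(r^2 + 9*r + 14)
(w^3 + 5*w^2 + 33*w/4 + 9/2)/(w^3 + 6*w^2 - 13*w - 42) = (w^2 + 3*w + 9/4)/(w^2 + 4*w - 21)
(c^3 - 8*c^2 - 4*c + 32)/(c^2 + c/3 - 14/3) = 3*(c^2 - 6*c - 16)/(3*c + 7)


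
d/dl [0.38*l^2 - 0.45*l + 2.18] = 0.76*l - 0.45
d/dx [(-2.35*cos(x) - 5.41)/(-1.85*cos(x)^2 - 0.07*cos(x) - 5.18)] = (4.3475*cos(x)^2 + 20.017*cos(x) - 11.7943)*sin(x)/(3.4225*cos(x)^4 + 0.259*cos(x)^3 + 19.1709*cos(x)^2 + 0.7252*cos(x) + 26.8324)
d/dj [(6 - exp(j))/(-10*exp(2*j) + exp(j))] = 2*(-5*exp(2*j) + 60*exp(j) - 3)*exp(-j)/(100*exp(2*j) - 20*exp(j) + 1)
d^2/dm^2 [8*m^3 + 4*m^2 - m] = 48*m + 8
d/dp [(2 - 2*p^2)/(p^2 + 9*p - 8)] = 2*(-9*p^2 + 14*p - 9)/(p^4 + 18*p^3 + 65*p^2 - 144*p + 64)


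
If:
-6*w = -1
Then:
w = 1/6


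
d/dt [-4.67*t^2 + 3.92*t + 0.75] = 3.92 - 9.34*t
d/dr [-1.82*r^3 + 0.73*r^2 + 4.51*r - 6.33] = -5.46*r^2 + 1.46*r + 4.51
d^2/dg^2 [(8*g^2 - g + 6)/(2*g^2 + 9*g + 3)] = 2*(-148*g^3 - 72*g^2 + 342*g + 549)/(8*g^6 + 108*g^5 + 522*g^4 + 1053*g^3 + 783*g^2 + 243*g + 27)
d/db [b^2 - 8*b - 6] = 2*b - 8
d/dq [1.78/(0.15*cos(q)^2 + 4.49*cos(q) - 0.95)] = (0.534*cos(q) + 7.9922)*sin(q)/(0.15*cos(q)^2 + 4.49*cos(q) - 0.95)^2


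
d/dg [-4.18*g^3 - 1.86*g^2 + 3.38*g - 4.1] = -12.54*g^2 - 3.72*g + 3.38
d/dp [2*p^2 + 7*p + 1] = 4*p + 7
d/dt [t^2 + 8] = 2*t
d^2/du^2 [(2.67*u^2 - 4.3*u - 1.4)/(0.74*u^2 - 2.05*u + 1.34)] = (3.39142000000001*u^3 - 20.485272*u^2 + 38.32608*u - 23.026216)/(0.405224*u^6 - 3.36774*u^5 + 11.530902*u^4 - 20.811805*u^3 + 20.880282*u^2 - 11.04294*u + 2.406104)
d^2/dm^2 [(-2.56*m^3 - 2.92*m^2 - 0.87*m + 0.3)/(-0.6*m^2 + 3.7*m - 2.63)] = (8.88178419700125e-16*m^5 - 2.1316282072803e-14*m^4 + 75.60464*m^3 - 177.76272*m^2 + 102.002424*m + 50.059436)/(0.216*m^6 - 3.996*m^5 + 27.4824*m^4 - 85.6846*m^3 + 120.46452*m^2 - 76.77759*m + 18.191447)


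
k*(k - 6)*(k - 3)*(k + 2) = k^4 - 7*k^3 + 36*k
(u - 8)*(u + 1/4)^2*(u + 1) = u^4 - 13*u^3/2 - 183*u^2/16 - 71*u/16 - 1/2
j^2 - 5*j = j*(j - 5)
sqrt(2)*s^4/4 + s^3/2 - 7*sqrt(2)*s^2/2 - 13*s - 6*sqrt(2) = (s/2 + sqrt(2))*(s - 3*sqrt(2))*(s + sqrt(2))*(sqrt(2)*s/2 + 1)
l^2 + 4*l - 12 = (l - 2)*(l + 6)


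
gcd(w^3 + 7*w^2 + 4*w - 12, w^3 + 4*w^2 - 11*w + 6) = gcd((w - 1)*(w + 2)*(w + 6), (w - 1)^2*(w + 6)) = w^2 + 5*w - 6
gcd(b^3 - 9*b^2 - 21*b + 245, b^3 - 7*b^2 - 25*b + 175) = b^2 - 2*b - 35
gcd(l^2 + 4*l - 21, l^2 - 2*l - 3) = l - 3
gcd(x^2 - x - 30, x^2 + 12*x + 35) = x + 5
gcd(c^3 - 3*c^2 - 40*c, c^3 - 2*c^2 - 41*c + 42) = 1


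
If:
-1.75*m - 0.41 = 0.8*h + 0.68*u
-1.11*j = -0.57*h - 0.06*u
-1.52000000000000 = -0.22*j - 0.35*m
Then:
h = -2.63908045977011*u - 34.0655172413793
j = -1.30114942528736*u - 17.4931034482759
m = 0.817865353037767*u + 15.3385221674877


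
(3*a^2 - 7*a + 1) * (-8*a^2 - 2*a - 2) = -24*a^4 + 50*a^3 + 12*a - 2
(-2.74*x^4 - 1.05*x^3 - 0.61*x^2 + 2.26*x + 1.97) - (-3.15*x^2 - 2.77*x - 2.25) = -2.74*x^4 - 1.05*x^3 + 2.54*x^2 + 5.03*x + 4.22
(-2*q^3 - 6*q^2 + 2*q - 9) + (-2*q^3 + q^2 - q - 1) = -4*q^3 - 5*q^2 + q - 10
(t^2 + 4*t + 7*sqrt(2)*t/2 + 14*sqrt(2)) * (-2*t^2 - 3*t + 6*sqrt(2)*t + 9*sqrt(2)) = -2*t^4 - 11*t^3 - sqrt(2)*t^3 - 11*sqrt(2)*t^2/2 + 30*t^2 - 6*sqrt(2)*t + 231*t + 252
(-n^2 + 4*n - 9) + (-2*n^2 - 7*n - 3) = -3*n^2 - 3*n - 12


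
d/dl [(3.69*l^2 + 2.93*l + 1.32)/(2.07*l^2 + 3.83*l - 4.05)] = (8.0676*l^2 - 35.3538*l - 16.9221)/(4.2849*l^4 + 15.8562*l^3 - 2.0981*l^2 - 31.023*l + 16.4025)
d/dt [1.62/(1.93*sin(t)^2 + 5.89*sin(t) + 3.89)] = -(6.2532*sin(t) + 9.5418)*cos(t)/(1.93*sin(t)^2 + 5.89*sin(t) + 3.89)^2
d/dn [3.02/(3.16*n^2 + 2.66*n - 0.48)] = (-19.0864*n - 8.0332)/(3.16*n^2 + 2.66*n - 0.48)^2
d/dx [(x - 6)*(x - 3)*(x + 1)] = 3*x^2 - 16*x + 9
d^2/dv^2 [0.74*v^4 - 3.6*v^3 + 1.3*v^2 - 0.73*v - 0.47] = 8.88*v^2 - 21.6*v + 2.6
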